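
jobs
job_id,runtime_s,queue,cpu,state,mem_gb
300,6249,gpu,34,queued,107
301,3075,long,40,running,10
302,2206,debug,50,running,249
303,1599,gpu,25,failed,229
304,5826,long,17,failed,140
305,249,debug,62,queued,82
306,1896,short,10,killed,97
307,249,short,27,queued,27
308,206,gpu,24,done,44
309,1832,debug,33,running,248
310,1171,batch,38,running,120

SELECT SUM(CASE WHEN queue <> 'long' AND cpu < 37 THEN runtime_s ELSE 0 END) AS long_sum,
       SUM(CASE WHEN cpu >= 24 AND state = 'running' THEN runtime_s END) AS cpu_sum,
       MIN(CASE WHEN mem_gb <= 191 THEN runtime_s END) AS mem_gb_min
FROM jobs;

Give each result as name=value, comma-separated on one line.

long_sum=12031, cpu_sum=8284, mem_gb_min=206

[long_sum: queue <> 'long' AND cpu < 37]
job_id=300: ✓ → 6249
job_id=301: ✗
job_id=302: ✗
job_id=303: ✓ → 1599
job_id=304: ✗
job_id=305: ✗
job_id=306: ✓ → 1896
job_id=307: ✓ → 249
job_id=308: ✓ → 206
job_id=309: ✓ → 1832
job_id=310: ✗
long_sum = 6249 + 1599 + 1896 + 249 + 206 + 1832 = 12031
—
[cpu_sum: cpu >= 24 AND state = 'running']
job_id=300: ✗
job_id=301: ✓ → 3075
job_id=302: ✓ → 2206
job_id=303: ✗
job_id=304: ✗
job_id=305: ✗
job_id=306: ✗
job_id=307: ✗
job_id=308: ✗
job_id=309: ✓ → 1832
job_id=310: ✓ → 1171
cpu_sum = 3075 + 2206 + 1832 + 1171 = 8284
—
[mem_gb_min: mem_gb <= 191]
job_id=300: ✓ → 6249
job_id=301: ✓ → 3075
job_id=302: ✗
job_id=303: ✗
job_id=304: ✓ → 5826
job_id=305: ✓ → 249
job_id=306: ✓ → 1896
job_id=307: ✓ → 249
job_id=308: ✓ → 206
job_id=309: ✗
job_id=310: ✓ → 1171
mem_gb_min = MIN(6249, 3075, 5826, 249, 1896, 249, 206, 1171) = 206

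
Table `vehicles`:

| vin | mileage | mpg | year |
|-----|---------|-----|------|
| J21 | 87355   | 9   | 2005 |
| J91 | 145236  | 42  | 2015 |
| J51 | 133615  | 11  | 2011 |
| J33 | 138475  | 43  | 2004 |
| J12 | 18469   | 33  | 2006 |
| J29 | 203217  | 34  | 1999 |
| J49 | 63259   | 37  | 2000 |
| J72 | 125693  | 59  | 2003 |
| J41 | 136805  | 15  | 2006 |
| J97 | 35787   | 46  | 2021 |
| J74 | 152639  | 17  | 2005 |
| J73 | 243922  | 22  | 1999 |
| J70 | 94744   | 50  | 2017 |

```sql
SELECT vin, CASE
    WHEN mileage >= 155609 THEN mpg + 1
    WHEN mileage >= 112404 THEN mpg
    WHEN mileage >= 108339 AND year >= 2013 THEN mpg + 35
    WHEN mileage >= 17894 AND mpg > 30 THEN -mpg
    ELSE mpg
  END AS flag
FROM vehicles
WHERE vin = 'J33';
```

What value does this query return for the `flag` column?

vin = J33: mileage=138475, mpg=43, year=2004.
mileage >= 155609 → false
mileage >= 112404 → true → 43

43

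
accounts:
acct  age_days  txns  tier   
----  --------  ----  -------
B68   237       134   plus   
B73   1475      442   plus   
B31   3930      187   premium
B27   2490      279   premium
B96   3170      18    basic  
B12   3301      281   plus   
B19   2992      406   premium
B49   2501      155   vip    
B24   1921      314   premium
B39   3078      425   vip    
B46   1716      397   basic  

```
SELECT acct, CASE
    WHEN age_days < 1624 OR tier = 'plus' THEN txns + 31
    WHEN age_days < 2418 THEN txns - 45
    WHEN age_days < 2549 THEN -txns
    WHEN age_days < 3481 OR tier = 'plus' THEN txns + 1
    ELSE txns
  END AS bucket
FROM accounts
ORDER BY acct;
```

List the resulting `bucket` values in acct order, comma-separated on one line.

acct=B12: age_days < 1624 OR tier = 'plus' → 312
acct=B19: age_days < 3481 OR tier = 'plus' → 407
acct=B24: age_days < 2418 → 269
acct=B27: age_days < 2549 → -279
acct=B31: ELSE → 187
acct=B39: age_days < 3481 OR tier = 'plus' → 426
acct=B46: age_days < 2418 → 352
acct=B49: age_days < 2549 → -155
acct=B68: age_days < 1624 OR tier = 'plus' → 165
acct=B73: age_days < 1624 OR tier = 'plus' → 473
acct=B96: age_days < 3481 OR tier = 'plus' → 19

312, 407, 269, -279, 187, 426, 352, -155, 165, 473, 19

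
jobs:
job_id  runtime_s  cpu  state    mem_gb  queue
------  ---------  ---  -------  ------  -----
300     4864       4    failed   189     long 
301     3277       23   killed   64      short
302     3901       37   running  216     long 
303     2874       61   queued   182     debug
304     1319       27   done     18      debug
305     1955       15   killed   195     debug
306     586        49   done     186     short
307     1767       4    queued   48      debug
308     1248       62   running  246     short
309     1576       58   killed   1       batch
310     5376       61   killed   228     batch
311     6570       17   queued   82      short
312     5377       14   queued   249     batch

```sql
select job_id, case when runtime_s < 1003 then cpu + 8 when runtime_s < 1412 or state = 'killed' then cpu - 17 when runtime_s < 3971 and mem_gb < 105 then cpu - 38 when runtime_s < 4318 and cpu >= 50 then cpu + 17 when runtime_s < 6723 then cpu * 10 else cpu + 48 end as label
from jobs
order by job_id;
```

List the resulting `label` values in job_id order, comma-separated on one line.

job_id=300: runtime_s < 6723 → 40
job_id=301: runtime_s < 1412 or state = 'killed' → 6
job_id=302: runtime_s < 6723 → 370
job_id=303: runtime_s < 4318 and cpu >= 50 → 78
job_id=304: runtime_s < 1412 or state = 'killed' → 10
job_id=305: runtime_s < 1412 or state = 'killed' → -2
job_id=306: runtime_s < 1003 → 57
job_id=307: runtime_s < 3971 and mem_gb < 105 → -34
job_id=308: runtime_s < 1412 or state = 'killed' → 45
job_id=309: runtime_s < 1412 or state = 'killed' → 41
job_id=310: runtime_s < 1412 or state = 'killed' → 44
job_id=311: runtime_s < 6723 → 170
job_id=312: runtime_s < 6723 → 140

40, 6, 370, 78, 10, -2, 57, -34, 45, 41, 44, 170, 140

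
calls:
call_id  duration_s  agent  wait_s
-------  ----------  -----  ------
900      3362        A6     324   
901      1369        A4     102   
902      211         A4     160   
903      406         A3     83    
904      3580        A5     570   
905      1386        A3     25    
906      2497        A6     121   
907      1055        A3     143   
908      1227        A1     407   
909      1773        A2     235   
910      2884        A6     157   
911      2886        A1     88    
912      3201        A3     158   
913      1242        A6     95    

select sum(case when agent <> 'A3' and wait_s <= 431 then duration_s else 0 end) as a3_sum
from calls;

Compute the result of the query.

17451

call_id=900: ✓ → 3362
call_id=901: ✓ → 1369
call_id=902: ✓ → 211
call_id=903: ✗
call_id=904: ✗
call_id=905: ✗
call_id=906: ✓ → 2497
call_id=907: ✗
call_id=908: ✓ → 1227
call_id=909: ✓ → 1773
call_id=910: ✓ → 2884
call_id=911: ✓ → 2886
call_id=912: ✗
call_id=913: ✓ → 1242
a3_sum = 3362 + 1369 + 211 + 2497 + 1227 + 1773 + 2884 + 2886 + 1242 = 17451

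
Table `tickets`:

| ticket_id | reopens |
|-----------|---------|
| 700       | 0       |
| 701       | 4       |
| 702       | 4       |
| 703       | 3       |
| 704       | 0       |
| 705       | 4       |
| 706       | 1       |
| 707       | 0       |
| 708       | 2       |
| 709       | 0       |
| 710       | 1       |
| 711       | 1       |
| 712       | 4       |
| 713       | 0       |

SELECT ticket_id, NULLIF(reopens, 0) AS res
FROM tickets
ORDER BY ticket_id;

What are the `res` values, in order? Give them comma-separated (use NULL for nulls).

NULL, 4, 4, 3, NULL, 4, 1, NULL, 2, NULL, 1, 1, 4, NULL

ticket_id=700: reopens=0 vs 0: equal → NULL
ticket_id=701: reopens=4 vs 0: differ → 4
ticket_id=702: reopens=4 vs 0: differ → 4
ticket_id=703: reopens=3 vs 0: differ → 3
ticket_id=704: reopens=0 vs 0: equal → NULL
ticket_id=705: reopens=4 vs 0: differ → 4
ticket_id=706: reopens=1 vs 0: differ → 1
ticket_id=707: reopens=0 vs 0: equal → NULL
ticket_id=708: reopens=2 vs 0: differ → 2
ticket_id=709: reopens=0 vs 0: equal → NULL
ticket_id=710: reopens=1 vs 0: differ → 1
ticket_id=711: reopens=1 vs 0: differ → 1
ticket_id=712: reopens=4 vs 0: differ → 4
ticket_id=713: reopens=0 vs 0: equal → NULL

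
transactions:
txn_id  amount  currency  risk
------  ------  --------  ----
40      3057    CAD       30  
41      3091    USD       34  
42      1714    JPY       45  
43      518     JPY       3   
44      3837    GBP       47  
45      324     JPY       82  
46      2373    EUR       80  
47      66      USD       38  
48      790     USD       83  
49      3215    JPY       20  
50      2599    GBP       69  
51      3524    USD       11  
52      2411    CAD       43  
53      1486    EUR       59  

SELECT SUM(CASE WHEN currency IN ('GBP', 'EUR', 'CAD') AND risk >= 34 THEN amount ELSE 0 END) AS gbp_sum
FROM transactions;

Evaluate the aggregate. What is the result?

12706

txn_id=40: ✗
txn_id=41: ✗
txn_id=42: ✗
txn_id=43: ✗
txn_id=44: ✓ → 3837
txn_id=45: ✗
txn_id=46: ✓ → 2373
txn_id=47: ✗
txn_id=48: ✗
txn_id=49: ✗
txn_id=50: ✓ → 2599
txn_id=51: ✗
txn_id=52: ✓ → 2411
txn_id=53: ✓ → 1486
gbp_sum = 3837 + 2373 + 2599 + 2411 + 1486 = 12706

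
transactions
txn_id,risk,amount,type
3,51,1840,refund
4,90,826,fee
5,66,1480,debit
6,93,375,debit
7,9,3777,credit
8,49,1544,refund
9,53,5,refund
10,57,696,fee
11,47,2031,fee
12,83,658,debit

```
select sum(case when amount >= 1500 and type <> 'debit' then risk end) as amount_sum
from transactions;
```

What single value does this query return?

156

txn_id=3: ✓ → 51
txn_id=4: ✗
txn_id=5: ✗
txn_id=6: ✗
txn_id=7: ✓ → 9
txn_id=8: ✓ → 49
txn_id=9: ✗
txn_id=10: ✗
txn_id=11: ✓ → 47
txn_id=12: ✗
amount_sum = 51 + 9 + 49 + 47 = 156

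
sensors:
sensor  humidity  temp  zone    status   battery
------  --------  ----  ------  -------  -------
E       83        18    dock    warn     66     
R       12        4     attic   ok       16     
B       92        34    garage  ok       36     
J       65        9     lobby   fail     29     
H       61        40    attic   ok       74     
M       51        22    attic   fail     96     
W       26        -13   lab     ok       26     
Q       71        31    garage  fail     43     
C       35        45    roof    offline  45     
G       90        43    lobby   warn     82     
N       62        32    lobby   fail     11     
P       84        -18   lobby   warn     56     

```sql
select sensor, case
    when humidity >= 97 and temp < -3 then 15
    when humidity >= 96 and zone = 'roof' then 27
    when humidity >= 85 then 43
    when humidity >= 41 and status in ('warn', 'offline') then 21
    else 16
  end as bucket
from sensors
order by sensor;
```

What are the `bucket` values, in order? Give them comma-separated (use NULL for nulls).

43, 16, 21, 43, 16, 16, 16, 16, 21, 16, 16, 16

sensor=B: humidity >= 85 → 43
sensor=C: ELSE → 16
sensor=E: humidity >= 41 and status in ('warn', 'offline') → 21
sensor=G: humidity >= 85 → 43
sensor=H: ELSE → 16
sensor=J: ELSE → 16
sensor=M: ELSE → 16
sensor=N: ELSE → 16
sensor=P: humidity >= 41 and status in ('warn', 'offline') → 21
sensor=Q: ELSE → 16
sensor=R: ELSE → 16
sensor=W: ELSE → 16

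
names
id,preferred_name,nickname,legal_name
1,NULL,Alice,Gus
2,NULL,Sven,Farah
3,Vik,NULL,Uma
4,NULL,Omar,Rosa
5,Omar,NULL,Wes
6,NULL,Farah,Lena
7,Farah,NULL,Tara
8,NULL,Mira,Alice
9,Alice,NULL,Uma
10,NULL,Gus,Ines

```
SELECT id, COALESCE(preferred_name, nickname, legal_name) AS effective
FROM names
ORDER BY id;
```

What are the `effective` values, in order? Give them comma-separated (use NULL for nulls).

id=1: preferred_name=NULL, nickname=Alice → Alice
id=2: preferred_name=NULL, nickname=Sven → Sven
id=3: preferred_name=Vik → Vik
id=4: preferred_name=NULL, nickname=Omar → Omar
id=5: preferred_name=Omar → Omar
id=6: preferred_name=NULL, nickname=Farah → Farah
id=7: preferred_name=Farah → Farah
id=8: preferred_name=NULL, nickname=Mira → Mira
id=9: preferred_name=Alice → Alice
id=10: preferred_name=NULL, nickname=Gus → Gus

Alice, Sven, Vik, Omar, Omar, Farah, Farah, Mira, Alice, Gus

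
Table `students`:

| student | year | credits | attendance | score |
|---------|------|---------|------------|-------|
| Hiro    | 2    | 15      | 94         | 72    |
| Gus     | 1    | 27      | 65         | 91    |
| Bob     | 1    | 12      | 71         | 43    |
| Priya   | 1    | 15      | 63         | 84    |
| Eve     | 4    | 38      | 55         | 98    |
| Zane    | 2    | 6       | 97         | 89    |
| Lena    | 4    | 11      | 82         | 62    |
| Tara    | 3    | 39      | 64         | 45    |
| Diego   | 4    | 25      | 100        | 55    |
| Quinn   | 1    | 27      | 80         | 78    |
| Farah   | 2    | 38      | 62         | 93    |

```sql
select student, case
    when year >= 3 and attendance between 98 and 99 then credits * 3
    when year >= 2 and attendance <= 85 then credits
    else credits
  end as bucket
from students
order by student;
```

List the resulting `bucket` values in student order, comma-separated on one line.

12, 25, 38, 38, 27, 15, 11, 15, 27, 39, 6

student=Bob: ELSE → 12
student=Diego: ELSE → 25
student=Eve: year >= 2 and attendance <= 85 → 38
student=Farah: year >= 2 and attendance <= 85 → 38
student=Gus: ELSE → 27
student=Hiro: ELSE → 15
student=Lena: year >= 2 and attendance <= 85 → 11
student=Priya: ELSE → 15
student=Quinn: ELSE → 27
student=Tara: year >= 2 and attendance <= 85 → 39
student=Zane: ELSE → 6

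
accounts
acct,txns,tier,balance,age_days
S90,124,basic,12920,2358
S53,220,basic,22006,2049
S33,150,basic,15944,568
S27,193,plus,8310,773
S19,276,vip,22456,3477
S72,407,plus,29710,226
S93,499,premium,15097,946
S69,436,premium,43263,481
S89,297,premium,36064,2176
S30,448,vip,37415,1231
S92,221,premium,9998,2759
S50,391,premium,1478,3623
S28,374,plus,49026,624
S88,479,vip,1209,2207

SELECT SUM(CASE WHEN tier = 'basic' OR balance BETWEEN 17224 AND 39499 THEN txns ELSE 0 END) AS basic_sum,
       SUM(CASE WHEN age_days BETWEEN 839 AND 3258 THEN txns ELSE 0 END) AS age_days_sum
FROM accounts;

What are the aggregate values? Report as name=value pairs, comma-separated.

basic_sum=1922, age_days_sum=2288

[basic_sum: tier = 'basic' OR balance BETWEEN 17224 AND 39499]
acct=S90: ✓ → 124
acct=S53: ✓ → 220
acct=S33: ✓ → 150
acct=S27: ✗
acct=S19: ✓ → 276
acct=S72: ✓ → 407
acct=S93: ✗
acct=S69: ✗
acct=S89: ✓ → 297
acct=S30: ✓ → 448
acct=S92: ✗
acct=S50: ✗
acct=S28: ✗
acct=S88: ✗
basic_sum = 124 + 220 + 150 + 276 + 407 + 297 + 448 = 1922
—
[age_days_sum: age_days BETWEEN 839 AND 3258]
acct=S90: ✓ → 124
acct=S53: ✓ → 220
acct=S33: ✗
acct=S27: ✗
acct=S19: ✗
acct=S72: ✗
acct=S93: ✓ → 499
acct=S69: ✗
acct=S89: ✓ → 297
acct=S30: ✓ → 448
acct=S92: ✓ → 221
acct=S50: ✗
acct=S28: ✗
acct=S88: ✓ → 479
age_days_sum = 124 + 220 + 499 + 297 + 448 + 221 + 479 = 2288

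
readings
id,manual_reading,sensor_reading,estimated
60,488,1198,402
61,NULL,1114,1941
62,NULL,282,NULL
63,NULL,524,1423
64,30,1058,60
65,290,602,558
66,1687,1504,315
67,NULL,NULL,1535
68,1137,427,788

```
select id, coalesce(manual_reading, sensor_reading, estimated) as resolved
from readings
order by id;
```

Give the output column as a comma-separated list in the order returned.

488, 1114, 282, 524, 30, 290, 1687, 1535, 1137

id=60: manual_reading=488 → 488
id=61: manual_reading=NULL, sensor_reading=1114 → 1114
id=62: manual_reading=NULL, sensor_reading=282 → 282
id=63: manual_reading=NULL, sensor_reading=524 → 524
id=64: manual_reading=30 → 30
id=65: manual_reading=290 → 290
id=66: manual_reading=1687 → 1687
id=67: manual_reading=NULL, sensor_reading=NULL, estimated=1535 → 1535
id=68: manual_reading=1137 → 1137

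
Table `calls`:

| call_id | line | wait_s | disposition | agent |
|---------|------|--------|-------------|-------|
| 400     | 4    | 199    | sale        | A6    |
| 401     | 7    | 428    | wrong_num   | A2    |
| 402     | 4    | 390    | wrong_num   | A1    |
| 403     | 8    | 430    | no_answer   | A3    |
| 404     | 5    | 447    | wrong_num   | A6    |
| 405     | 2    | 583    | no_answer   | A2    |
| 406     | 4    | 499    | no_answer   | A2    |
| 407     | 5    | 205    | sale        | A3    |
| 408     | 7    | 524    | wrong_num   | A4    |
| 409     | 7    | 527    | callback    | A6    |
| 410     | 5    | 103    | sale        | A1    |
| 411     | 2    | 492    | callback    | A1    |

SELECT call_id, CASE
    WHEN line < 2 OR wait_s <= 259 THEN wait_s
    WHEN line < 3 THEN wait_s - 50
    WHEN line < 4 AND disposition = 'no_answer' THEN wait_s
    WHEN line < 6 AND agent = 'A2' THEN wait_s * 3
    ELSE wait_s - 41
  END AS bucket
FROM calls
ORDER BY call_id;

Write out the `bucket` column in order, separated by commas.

199, 387, 349, 389, 406, 533, 1497, 205, 483, 486, 103, 442

call_id=400: line < 2 OR wait_s <= 259 → 199
call_id=401: ELSE → 387
call_id=402: ELSE → 349
call_id=403: ELSE → 389
call_id=404: ELSE → 406
call_id=405: line < 3 → 533
call_id=406: line < 6 AND agent = 'A2' → 1497
call_id=407: line < 2 OR wait_s <= 259 → 205
call_id=408: ELSE → 483
call_id=409: ELSE → 486
call_id=410: line < 2 OR wait_s <= 259 → 103
call_id=411: line < 3 → 442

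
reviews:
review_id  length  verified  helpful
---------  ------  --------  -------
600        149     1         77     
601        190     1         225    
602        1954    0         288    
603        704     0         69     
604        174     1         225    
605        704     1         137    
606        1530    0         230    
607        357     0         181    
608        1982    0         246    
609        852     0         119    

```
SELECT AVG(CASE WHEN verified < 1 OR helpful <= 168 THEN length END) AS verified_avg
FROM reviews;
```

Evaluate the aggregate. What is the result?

review_id=600: ✓ → 149
review_id=601: ✗
review_id=602: ✓ → 1954
review_id=603: ✓ → 704
review_id=604: ✗
review_id=605: ✓ → 704
review_id=606: ✓ → 1530
review_id=607: ✓ → 357
review_id=608: ✓ → 1982
review_id=609: ✓ → 852
verified_avg = (149 + 1954 + 704 + 704 + 1530 + 357 + 1982 + 852) / 8 = 1029

1029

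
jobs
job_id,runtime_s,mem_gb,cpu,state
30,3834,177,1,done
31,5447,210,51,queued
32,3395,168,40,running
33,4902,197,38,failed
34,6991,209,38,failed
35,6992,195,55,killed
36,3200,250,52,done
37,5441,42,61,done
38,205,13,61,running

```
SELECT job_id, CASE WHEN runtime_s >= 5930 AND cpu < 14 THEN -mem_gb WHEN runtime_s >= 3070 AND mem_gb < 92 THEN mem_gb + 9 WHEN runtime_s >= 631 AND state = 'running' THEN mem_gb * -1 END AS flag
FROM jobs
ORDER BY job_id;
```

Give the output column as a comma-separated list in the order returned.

NULL, NULL, -168, NULL, NULL, NULL, NULL, 51, NULL

job_id=30: (no match → NULL) → NULL
job_id=31: (no match → NULL) → NULL
job_id=32: runtime_s >= 631 AND state = 'running' → -168
job_id=33: (no match → NULL) → NULL
job_id=34: (no match → NULL) → NULL
job_id=35: (no match → NULL) → NULL
job_id=36: (no match → NULL) → NULL
job_id=37: runtime_s >= 3070 AND mem_gb < 92 → 51
job_id=38: (no match → NULL) → NULL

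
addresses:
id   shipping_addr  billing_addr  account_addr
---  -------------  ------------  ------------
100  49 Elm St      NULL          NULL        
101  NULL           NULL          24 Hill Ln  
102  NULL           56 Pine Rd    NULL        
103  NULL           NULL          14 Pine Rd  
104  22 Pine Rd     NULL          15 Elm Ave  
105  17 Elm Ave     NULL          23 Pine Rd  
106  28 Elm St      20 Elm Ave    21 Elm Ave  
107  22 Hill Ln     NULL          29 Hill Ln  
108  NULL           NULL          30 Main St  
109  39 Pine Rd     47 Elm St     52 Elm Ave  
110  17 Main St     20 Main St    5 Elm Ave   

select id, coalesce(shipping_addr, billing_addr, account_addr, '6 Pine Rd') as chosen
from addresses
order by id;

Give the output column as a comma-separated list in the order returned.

id=100: shipping_addr=49 Elm St → 49 Elm St
id=101: shipping_addr=NULL, billing_addr=NULL, account_addr=24 Hill Ln → 24 Hill Ln
id=102: shipping_addr=NULL, billing_addr=56 Pine Rd → 56 Pine Rd
id=103: shipping_addr=NULL, billing_addr=NULL, account_addr=14 Pine Rd → 14 Pine Rd
id=104: shipping_addr=22 Pine Rd → 22 Pine Rd
id=105: shipping_addr=17 Elm Ave → 17 Elm Ave
id=106: shipping_addr=28 Elm St → 28 Elm St
id=107: shipping_addr=22 Hill Ln → 22 Hill Ln
id=108: shipping_addr=NULL, billing_addr=NULL, account_addr=30 Main St → 30 Main St
id=109: shipping_addr=39 Pine Rd → 39 Pine Rd
id=110: shipping_addr=17 Main St → 17 Main St

49 Elm St, 24 Hill Ln, 56 Pine Rd, 14 Pine Rd, 22 Pine Rd, 17 Elm Ave, 28 Elm St, 22 Hill Ln, 30 Main St, 39 Pine Rd, 17 Main St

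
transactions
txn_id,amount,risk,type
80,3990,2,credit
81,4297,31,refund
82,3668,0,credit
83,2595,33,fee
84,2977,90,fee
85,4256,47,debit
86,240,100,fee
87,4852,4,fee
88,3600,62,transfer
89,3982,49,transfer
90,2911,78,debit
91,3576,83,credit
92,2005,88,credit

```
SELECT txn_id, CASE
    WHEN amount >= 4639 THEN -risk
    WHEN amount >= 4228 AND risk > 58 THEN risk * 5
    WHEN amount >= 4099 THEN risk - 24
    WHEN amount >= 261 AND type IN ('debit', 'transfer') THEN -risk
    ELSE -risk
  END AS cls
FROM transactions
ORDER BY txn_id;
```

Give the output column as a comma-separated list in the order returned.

txn_id=80: ELSE → -2
txn_id=81: amount >= 4099 → 7
txn_id=82: ELSE → 0
txn_id=83: ELSE → -33
txn_id=84: ELSE → -90
txn_id=85: amount >= 4099 → 23
txn_id=86: ELSE → -100
txn_id=87: amount >= 4639 → -4
txn_id=88: amount >= 261 AND type IN ('debit', 'transfer') → -62
txn_id=89: amount >= 261 AND type IN ('debit', 'transfer') → -49
txn_id=90: amount >= 261 AND type IN ('debit', 'transfer') → -78
txn_id=91: ELSE → -83
txn_id=92: ELSE → -88

-2, 7, 0, -33, -90, 23, -100, -4, -62, -49, -78, -83, -88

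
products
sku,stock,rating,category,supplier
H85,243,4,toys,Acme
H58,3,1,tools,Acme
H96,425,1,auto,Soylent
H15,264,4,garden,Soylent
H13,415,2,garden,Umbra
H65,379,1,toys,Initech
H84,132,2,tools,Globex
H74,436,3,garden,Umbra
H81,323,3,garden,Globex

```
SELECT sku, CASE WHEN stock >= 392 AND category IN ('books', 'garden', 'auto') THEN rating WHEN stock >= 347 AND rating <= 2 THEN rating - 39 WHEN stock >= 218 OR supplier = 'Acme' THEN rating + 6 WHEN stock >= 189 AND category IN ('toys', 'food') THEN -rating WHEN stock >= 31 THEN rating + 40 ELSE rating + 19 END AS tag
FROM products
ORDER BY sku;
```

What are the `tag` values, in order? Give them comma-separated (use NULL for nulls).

sku=H13: stock >= 392 AND category IN ('books', 'garden', 'auto') → 2
sku=H15: stock >= 218 OR supplier = 'Acme' → 10
sku=H58: stock >= 218 OR supplier = 'Acme' → 7
sku=H65: stock >= 347 AND rating <= 2 → -38
sku=H74: stock >= 392 AND category IN ('books', 'garden', 'auto') → 3
sku=H81: stock >= 218 OR supplier = 'Acme' → 9
sku=H84: stock >= 31 → 42
sku=H85: stock >= 218 OR supplier = 'Acme' → 10
sku=H96: stock >= 392 AND category IN ('books', 'garden', 'auto') → 1

2, 10, 7, -38, 3, 9, 42, 10, 1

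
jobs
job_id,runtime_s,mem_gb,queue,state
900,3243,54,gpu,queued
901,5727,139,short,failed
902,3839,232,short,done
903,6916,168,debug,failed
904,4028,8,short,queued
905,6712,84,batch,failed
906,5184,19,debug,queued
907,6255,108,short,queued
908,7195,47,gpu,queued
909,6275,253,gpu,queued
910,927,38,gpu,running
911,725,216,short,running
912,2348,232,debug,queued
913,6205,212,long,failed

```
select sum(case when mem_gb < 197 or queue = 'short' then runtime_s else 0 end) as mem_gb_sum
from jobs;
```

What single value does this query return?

50751

job_id=900: ✓ → 3243
job_id=901: ✓ → 5727
job_id=902: ✓ → 3839
job_id=903: ✓ → 6916
job_id=904: ✓ → 4028
job_id=905: ✓ → 6712
job_id=906: ✓ → 5184
job_id=907: ✓ → 6255
job_id=908: ✓ → 7195
job_id=909: ✗
job_id=910: ✓ → 927
job_id=911: ✓ → 725
job_id=912: ✗
job_id=913: ✗
mem_gb_sum = 3243 + 5727 + 3839 + 6916 + 4028 + 6712 + 5184 + 6255 + 7195 + 927 + 725 = 50751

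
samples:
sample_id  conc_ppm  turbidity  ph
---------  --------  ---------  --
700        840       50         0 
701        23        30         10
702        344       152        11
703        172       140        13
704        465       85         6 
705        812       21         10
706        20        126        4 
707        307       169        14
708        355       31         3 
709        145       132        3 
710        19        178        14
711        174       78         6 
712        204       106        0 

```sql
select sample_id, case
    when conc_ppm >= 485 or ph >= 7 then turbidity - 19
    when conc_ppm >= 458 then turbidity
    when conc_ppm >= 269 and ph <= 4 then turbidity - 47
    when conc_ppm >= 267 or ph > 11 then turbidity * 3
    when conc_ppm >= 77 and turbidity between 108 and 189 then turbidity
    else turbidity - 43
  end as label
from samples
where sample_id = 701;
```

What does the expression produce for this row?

sample_id = 701: conc_ppm=23, turbidity=30, ph=10.
conc_ppm >= 485 or ph >= 7 → true → 11

11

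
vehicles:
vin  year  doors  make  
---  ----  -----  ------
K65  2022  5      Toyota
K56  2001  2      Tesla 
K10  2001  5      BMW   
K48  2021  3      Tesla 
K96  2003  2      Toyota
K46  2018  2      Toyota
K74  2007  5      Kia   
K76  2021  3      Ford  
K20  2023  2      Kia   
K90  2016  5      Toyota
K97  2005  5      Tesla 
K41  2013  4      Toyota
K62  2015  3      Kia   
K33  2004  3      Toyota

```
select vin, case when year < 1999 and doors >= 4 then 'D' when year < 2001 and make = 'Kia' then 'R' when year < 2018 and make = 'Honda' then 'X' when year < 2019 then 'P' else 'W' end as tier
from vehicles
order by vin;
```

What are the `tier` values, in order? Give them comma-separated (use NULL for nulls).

vin=K10: year < 2019 → P
vin=K20: ELSE → W
vin=K33: year < 2019 → P
vin=K41: year < 2019 → P
vin=K46: year < 2019 → P
vin=K48: ELSE → W
vin=K56: year < 2019 → P
vin=K62: year < 2019 → P
vin=K65: ELSE → W
vin=K74: year < 2019 → P
vin=K76: ELSE → W
vin=K90: year < 2019 → P
vin=K96: year < 2019 → P
vin=K97: year < 2019 → P

P, W, P, P, P, W, P, P, W, P, W, P, P, P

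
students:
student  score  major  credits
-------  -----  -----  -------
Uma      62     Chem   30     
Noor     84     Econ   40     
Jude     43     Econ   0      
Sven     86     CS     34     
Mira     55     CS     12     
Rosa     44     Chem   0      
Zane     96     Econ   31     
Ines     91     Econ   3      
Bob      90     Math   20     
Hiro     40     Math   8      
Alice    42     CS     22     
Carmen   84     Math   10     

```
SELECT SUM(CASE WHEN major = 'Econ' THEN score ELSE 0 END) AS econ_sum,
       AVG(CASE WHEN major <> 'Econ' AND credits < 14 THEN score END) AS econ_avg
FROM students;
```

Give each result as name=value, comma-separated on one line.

[econ_sum: major = 'Econ']
student=Uma: ✗
student=Noor: ✓ → 84
student=Jude: ✓ → 43
student=Sven: ✗
student=Mira: ✗
student=Rosa: ✗
student=Zane: ✓ → 96
student=Ines: ✓ → 91
student=Bob: ✗
student=Hiro: ✗
student=Alice: ✗
student=Carmen: ✗
econ_sum = 84 + 43 + 96 + 91 = 314
—
[econ_avg: major <> 'Econ' AND credits < 14]
student=Uma: ✗
student=Noor: ✗
student=Jude: ✗
student=Sven: ✗
student=Mira: ✓ → 55
student=Rosa: ✓ → 44
student=Zane: ✗
student=Ines: ✗
student=Bob: ✗
student=Hiro: ✓ → 40
student=Alice: ✗
student=Carmen: ✓ → 84
econ_avg = (55 + 44 + 40 + 84) / 4 = 55.75

econ_sum=314, econ_avg=55.75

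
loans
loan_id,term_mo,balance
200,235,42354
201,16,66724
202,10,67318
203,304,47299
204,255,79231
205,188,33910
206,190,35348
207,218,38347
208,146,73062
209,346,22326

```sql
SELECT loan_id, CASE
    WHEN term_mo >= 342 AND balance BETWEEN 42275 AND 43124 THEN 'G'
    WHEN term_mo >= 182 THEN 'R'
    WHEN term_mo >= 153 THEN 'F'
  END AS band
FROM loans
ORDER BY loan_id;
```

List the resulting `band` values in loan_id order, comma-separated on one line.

R, NULL, NULL, R, R, R, R, R, NULL, R

loan_id=200: term_mo >= 182 → R
loan_id=201: (no match → NULL) → NULL
loan_id=202: (no match → NULL) → NULL
loan_id=203: term_mo >= 182 → R
loan_id=204: term_mo >= 182 → R
loan_id=205: term_mo >= 182 → R
loan_id=206: term_mo >= 182 → R
loan_id=207: term_mo >= 182 → R
loan_id=208: (no match → NULL) → NULL
loan_id=209: term_mo >= 182 → R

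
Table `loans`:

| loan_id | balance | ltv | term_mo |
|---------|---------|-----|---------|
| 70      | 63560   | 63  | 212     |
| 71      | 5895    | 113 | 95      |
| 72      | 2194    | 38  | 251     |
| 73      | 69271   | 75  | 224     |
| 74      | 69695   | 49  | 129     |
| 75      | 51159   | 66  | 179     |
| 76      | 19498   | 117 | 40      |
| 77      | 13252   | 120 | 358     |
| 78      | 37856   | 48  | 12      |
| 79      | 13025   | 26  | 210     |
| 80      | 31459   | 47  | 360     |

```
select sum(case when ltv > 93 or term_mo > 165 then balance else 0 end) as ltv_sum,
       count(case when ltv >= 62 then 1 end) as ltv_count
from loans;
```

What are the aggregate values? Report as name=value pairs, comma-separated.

[ltv_sum: ltv > 93 or term_mo > 165]
loan_id=70: ✓ → 63560
loan_id=71: ✓ → 5895
loan_id=72: ✓ → 2194
loan_id=73: ✓ → 69271
loan_id=74: ✗
loan_id=75: ✓ → 51159
loan_id=76: ✓ → 19498
loan_id=77: ✓ → 13252
loan_id=78: ✗
loan_id=79: ✓ → 13025
loan_id=80: ✓ → 31459
ltv_sum = 63560 + 5895 + 2194 + 69271 + 51159 + 19498 + 13252 + 13025 + 31459 = 269313
—
[ltv_count: ltv >= 62]
loan_id=70: ✓ → 1
loan_id=71: ✓ → 1
loan_id=72: ✗
loan_id=73: ✓ → 1
loan_id=74: ✗
loan_id=75: ✓ → 1
loan_id=76: ✓ → 1
loan_id=77: ✓ → 1
loan_id=78: ✗
loan_id=79: ✗
loan_id=80: ✗
ltv_count = COUNT(1, 1, 1, 1, 1, 1) = 6

ltv_sum=269313, ltv_count=6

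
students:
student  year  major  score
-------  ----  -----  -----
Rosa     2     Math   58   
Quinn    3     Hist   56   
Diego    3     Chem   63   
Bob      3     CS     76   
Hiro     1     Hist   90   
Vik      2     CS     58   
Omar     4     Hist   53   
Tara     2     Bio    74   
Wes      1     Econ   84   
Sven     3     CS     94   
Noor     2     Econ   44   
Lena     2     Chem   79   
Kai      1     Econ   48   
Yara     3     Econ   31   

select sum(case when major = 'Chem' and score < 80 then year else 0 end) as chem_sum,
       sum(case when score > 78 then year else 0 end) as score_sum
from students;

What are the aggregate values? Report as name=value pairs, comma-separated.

[chem_sum: major = 'Chem' and score < 80]
student=Rosa: ✗
student=Quinn: ✗
student=Diego: ✓ → 3
student=Bob: ✗
student=Hiro: ✗
student=Vik: ✗
student=Omar: ✗
student=Tara: ✗
student=Wes: ✗
student=Sven: ✗
student=Noor: ✗
student=Lena: ✓ → 2
student=Kai: ✗
student=Yara: ✗
chem_sum = 3 + 2 = 5
—
[score_sum: score > 78]
student=Rosa: ✗
student=Quinn: ✗
student=Diego: ✗
student=Bob: ✗
student=Hiro: ✓ → 1
student=Vik: ✗
student=Omar: ✗
student=Tara: ✗
student=Wes: ✓ → 1
student=Sven: ✓ → 3
student=Noor: ✗
student=Lena: ✓ → 2
student=Kai: ✗
student=Yara: ✗
score_sum = 1 + 1 + 3 + 2 = 7

chem_sum=5, score_sum=7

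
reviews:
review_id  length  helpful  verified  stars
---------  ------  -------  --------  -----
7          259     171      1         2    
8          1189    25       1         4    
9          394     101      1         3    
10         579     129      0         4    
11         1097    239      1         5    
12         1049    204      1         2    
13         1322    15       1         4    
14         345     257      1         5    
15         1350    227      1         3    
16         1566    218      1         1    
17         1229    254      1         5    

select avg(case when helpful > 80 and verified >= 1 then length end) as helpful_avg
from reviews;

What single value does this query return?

review_id=7: ✓ → 259
review_id=8: ✗
review_id=9: ✓ → 394
review_id=10: ✗
review_id=11: ✓ → 1097
review_id=12: ✓ → 1049
review_id=13: ✗
review_id=14: ✓ → 345
review_id=15: ✓ → 1350
review_id=16: ✓ → 1566
review_id=17: ✓ → 1229
helpful_avg = (259 + 394 + 1097 + 1049 + 345 + 1350 + 1566 + 1229) / 8 = 911.125

911.125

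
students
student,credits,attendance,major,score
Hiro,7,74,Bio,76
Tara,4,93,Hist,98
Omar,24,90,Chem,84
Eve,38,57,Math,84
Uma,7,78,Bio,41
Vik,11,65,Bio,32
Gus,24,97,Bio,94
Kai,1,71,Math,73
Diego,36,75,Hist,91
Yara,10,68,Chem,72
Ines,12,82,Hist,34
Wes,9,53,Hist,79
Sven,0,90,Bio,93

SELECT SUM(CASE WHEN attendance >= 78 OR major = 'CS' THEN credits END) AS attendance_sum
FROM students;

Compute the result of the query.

71

student=Hiro: ✗
student=Tara: ✓ → 4
student=Omar: ✓ → 24
student=Eve: ✗
student=Uma: ✓ → 7
student=Vik: ✗
student=Gus: ✓ → 24
student=Kai: ✗
student=Diego: ✗
student=Yara: ✗
student=Ines: ✓ → 12
student=Wes: ✗
student=Sven: ✓ → 0
attendance_sum = 4 + 24 + 7 + 24 + 12 = 71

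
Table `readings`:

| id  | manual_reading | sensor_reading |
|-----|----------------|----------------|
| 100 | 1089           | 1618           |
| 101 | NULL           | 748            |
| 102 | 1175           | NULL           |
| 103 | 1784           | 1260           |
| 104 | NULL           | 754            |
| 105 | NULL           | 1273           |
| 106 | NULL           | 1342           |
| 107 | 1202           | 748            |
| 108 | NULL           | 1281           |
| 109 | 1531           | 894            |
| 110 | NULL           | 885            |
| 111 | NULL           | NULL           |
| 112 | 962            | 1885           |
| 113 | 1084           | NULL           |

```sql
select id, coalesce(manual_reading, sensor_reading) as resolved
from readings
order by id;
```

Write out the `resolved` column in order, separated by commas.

1089, 748, 1175, 1784, 754, 1273, 1342, 1202, 1281, 1531, 885, NULL, 962, 1084

id=100: manual_reading=1089 → 1089
id=101: manual_reading=NULL, sensor_reading=748 → 748
id=102: manual_reading=1175 → 1175
id=103: manual_reading=1784 → 1784
id=104: manual_reading=NULL, sensor_reading=754 → 754
id=105: manual_reading=NULL, sensor_reading=1273 → 1273
id=106: manual_reading=NULL, sensor_reading=1342 → 1342
id=107: manual_reading=1202 → 1202
id=108: manual_reading=NULL, sensor_reading=1281 → 1281
id=109: manual_reading=1531 → 1531
id=110: manual_reading=NULL, sensor_reading=885 → 885
id=111: manual_reading=NULL, sensor_reading=NULL (all NULL) → NULL
id=112: manual_reading=962 → 962
id=113: manual_reading=1084 → 1084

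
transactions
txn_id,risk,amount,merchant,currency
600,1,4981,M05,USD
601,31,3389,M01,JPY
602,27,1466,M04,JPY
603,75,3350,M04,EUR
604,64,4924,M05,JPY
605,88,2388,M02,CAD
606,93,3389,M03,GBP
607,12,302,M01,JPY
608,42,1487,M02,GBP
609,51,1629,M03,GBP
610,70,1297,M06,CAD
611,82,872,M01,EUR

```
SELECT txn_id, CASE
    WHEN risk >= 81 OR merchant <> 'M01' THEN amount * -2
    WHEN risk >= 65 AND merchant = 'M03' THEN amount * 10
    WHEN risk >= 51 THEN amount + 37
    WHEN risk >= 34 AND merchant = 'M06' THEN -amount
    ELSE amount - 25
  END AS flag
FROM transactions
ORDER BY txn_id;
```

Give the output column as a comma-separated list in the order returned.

-9962, 3364, -2932, -6700, -9848, -4776, -6778, 277, -2974, -3258, -2594, -1744

txn_id=600: risk >= 81 OR merchant <> 'M01' → -9962
txn_id=601: ELSE → 3364
txn_id=602: risk >= 81 OR merchant <> 'M01' → -2932
txn_id=603: risk >= 81 OR merchant <> 'M01' → -6700
txn_id=604: risk >= 81 OR merchant <> 'M01' → -9848
txn_id=605: risk >= 81 OR merchant <> 'M01' → -4776
txn_id=606: risk >= 81 OR merchant <> 'M01' → -6778
txn_id=607: ELSE → 277
txn_id=608: risk >= 81 OR merchant <> 'M01' → -2974
txn_id=609: risk >= 81 OR merchant <> 'M01' → -3258
txn_id=610: risk >= 81 OR merchant <> 'M01' → -2594
txn_id=611: risk >= 81 OR merchant <> 'M01' → -1744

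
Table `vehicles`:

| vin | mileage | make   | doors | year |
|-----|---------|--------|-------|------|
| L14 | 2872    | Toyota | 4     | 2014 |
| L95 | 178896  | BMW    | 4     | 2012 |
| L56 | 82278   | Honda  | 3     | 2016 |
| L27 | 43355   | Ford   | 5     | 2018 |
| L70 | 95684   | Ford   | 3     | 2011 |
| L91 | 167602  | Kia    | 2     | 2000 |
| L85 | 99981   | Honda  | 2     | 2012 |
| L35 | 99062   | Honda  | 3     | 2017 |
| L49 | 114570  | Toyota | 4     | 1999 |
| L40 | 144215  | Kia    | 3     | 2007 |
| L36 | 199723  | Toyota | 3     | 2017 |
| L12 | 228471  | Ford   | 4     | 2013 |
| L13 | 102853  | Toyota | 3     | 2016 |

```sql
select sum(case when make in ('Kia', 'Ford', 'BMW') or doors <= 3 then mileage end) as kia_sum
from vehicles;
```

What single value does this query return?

1442120

vin=L14: ✗
vin=L95: ✓ → 178896
vin=L56: ✓ → 82278
vin=L27: ✓ → 43355
vin=L70: ✓ → 95684
vin=L91: ✓ → 167602
vin=L85: ✓ → 99981
vin=L35: ✓ → 99062
vin=L49: ✗
vin=L40: ✓ → 144215
vin=L36: ✓ → 199723
vin=L12: ✓ → 228471
vin=L13: ✓ → 102853
kia_sum = 178896 + 82278 + 43355 + 95684 + 167602 + 99981 + 99062 + 144215 + 199723 + 228471 + 102853 = 1442120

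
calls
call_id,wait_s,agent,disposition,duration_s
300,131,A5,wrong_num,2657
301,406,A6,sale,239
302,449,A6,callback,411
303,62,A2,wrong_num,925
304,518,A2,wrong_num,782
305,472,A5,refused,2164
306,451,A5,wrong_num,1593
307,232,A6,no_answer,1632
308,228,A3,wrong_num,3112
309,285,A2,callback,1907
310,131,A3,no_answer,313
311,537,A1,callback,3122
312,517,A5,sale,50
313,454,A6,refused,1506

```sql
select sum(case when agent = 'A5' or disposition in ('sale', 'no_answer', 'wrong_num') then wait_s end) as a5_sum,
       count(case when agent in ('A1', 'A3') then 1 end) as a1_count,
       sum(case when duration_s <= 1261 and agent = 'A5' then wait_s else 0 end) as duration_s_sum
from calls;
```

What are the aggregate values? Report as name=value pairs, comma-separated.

[a5_sum: agent = 'A5' or disposition in ('sale', 'no_answer', 'wrong_num')]
call_id=300: ✓ → 131
call_id=301: ✓ → 406
call_id=302: ✗
call_id=303: ✓ → 62
call_id=304: ✓ → 518
call_id=305: ✓ → 472
call_id=306: ✓ → 451
call_id=307: ✓ → 232
call_id=308: ✓ → 228
call_id=309: ✗
call_id=310: ✓ → 131
call_id=311: ✗
call_id=312: ✓ → 517
call_id=313: ✗
a5_sum = 131 + 406 + 62 + 518 + 472 + 451 + 232 + 228 + 131 + 517 = 3148
—
[a1_count: agent in ('A1', 'A3')]
call_id=300: ✗
call_id=301: ✗
call_id=302: ✗
call_id=303: ✗
call_id=304: ✗
call_id=305: ✗
call_id=306: ✗
call_id=307: ✗
call_id=308: ✓ → 1
call_id=309: ✗
call_id=310: ✓ → 1
call_id=311: ✓ → 1
call_id=312: ✗
call_id=313: ✗
a1_count = COUNT(1, 1, 1) = 3
—
[duration_s_sum: duration_s <= 1261 and agent = 'A5']
call_id=300: ✗
call_id=301: ✗
call_id=302: ✗
call_id=303: ✗
call_id=304: ✗
call_id=305: ✗
call_id=306: ✗
call_id=307: ✗
call_id=308: ✗
call_id=309: ✗
call_id=310: ✗
call_id=311: ✗
call_id=312: ✓ → 517
call_id=313: ✗
duration_s_sum = 517

a5_sum=3148, a1_count=3, duration_s_sum=517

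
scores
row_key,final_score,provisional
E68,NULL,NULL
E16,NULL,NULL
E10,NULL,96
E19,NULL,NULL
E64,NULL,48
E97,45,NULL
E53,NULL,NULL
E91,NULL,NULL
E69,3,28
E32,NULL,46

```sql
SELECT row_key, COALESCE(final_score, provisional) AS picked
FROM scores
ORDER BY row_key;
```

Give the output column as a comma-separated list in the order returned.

row_key=E10: final_score=NULL, provisional=96 → 96
row_key=E16: final_score=NULL, provisional=NULL (all NULL) → NULL
row_key=E19: final_score=NULL, provisional=NULL (all NULL) → NULL
row_key=E32: final_score=NULL, provisional=46 → 46
row_key=E53: final_score=NULL, provisional=NULL (all NULL) → NULL
row_key=E64: final_score=NULL, provisional=48 → 48
row_key=E68: final_score=NULL, provisional=NULL (all NULL) → NULL
row_key=E69: final_score=3 → 3
row_key=E91: final_score=NULL, provisional=NULL (all NULL) → NULL
row_key=E97: final_score=45 → 45

96, NULL, NULL, 46, NULL, 48, NULL, 3, NULL, 45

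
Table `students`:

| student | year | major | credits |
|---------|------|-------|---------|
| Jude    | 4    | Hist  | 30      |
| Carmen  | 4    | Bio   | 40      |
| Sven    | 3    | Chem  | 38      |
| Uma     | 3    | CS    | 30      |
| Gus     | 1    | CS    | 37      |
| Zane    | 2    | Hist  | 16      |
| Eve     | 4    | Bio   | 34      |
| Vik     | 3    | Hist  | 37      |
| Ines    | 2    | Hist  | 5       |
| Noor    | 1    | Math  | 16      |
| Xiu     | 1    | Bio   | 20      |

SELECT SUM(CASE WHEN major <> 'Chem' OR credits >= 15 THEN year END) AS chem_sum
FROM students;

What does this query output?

28

student=Jude: ✓ → 4
student=Carmen: ✓ → 4
student=Sven: ✓ → 3
student=Uma: ✓ → 3
student=Gus: ✓ → 1
student=Zane: ✓ → 2
student=Eve: ✓ → 4
student=Vik: ✓ → 3
student=Ines: ✓ → 2
student=Noor: ✓ → 1
student=Xiu: ✓ → 1
chem_sum = 4 + 4 + 3 + 3 + 1 + 2 + 4 + 3 + 2 + 1 + 1 = 28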